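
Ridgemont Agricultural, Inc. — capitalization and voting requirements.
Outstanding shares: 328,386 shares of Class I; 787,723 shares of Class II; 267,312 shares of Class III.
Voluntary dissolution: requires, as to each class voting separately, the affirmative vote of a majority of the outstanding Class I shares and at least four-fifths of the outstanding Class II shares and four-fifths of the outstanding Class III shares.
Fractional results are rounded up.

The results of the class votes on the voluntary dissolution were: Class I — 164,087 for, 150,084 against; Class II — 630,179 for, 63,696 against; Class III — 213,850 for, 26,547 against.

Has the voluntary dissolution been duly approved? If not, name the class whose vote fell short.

Not approved — the Class I shares did not give the required vote.

Class I: a majority of 328386 is 164194; 164,194 required, 164,087 in favor — not approved.
Class II: 4/5 of 787723 = 630178.40, rounded up to 630179; 630,179 required, 630,179 in favor — approved.
Class III: 4/5 of 267312 = 213849.60, rounded up to 213850; 213,850 required, 213,850 in favor — approved.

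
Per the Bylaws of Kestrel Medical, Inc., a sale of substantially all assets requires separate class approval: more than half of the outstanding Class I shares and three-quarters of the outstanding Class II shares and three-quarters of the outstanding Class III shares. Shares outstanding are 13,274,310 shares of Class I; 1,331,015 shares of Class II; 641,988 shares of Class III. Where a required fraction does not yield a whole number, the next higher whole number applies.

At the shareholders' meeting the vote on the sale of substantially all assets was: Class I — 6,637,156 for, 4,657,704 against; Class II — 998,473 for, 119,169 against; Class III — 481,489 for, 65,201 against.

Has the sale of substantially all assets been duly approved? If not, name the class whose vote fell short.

Class I: a majority of 13274310 is 6637156; 6,637,156 required, 6,637,156 in favor — approved.
Class II: 3/4 of 1331015 = 998261.25, rounded up to 998262; 998,262 required, 998,473 in favor — approved.
Class III: 3/4 of 641988 = 481491; 481,491 required, 481,489 in favor — not approved.

Not approved — the Class III shares did not give the required vote.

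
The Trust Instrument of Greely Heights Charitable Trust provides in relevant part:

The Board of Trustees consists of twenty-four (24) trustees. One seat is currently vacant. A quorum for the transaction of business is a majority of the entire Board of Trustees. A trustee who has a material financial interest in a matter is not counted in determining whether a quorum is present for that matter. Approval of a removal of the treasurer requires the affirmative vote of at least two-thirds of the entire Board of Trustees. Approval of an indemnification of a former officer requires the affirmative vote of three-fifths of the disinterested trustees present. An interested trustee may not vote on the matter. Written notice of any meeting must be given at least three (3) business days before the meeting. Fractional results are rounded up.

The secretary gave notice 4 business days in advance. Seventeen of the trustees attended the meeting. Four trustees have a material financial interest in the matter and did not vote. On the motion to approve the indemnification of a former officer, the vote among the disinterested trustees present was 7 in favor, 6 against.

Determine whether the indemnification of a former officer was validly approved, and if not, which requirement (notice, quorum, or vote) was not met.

Invalid — vote requirement not satisfied.

Notice: 4 business days given; 3 required (4 ≥ 3). Satisfied.
Quorum: 17 present, but the 4 interested trustees do not count, leaving 13. Quorum is 13. Satisfied.
Vote: the indemnification of a former officer requires three-fifths of the disinterested trustees present (17 − 4 = 13). 3/5 of 13 = 7.80, rounded up to 8, so 8 affirmative votes are needed; 7 voted in favor. Not satisfied.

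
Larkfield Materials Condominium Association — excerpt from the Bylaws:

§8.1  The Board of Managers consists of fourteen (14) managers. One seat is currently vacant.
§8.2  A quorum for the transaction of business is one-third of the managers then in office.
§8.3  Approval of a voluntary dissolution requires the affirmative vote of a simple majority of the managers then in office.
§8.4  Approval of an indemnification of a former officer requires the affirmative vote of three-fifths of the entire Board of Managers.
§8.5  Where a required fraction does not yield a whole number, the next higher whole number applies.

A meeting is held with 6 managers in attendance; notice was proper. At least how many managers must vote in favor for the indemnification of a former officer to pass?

The indemnification of a former officer requires three-fifths of the entire Board of Managers (14).
3/5 of 14 = 8.40, rounded up to 9.
(Only 6 can vote, so the indemnification of a former officer cannot pass at this meeting, but the required vote is still 9.)

9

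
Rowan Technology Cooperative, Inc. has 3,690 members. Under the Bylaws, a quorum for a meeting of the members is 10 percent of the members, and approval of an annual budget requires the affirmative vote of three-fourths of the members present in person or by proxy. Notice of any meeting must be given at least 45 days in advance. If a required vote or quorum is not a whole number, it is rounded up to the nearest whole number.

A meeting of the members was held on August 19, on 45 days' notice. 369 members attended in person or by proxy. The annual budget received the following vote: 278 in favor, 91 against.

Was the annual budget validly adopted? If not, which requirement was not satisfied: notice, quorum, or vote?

Notice: 45 days given; 45 required. Satisfied.
Quorum: 10% of 3,690 = 369; 369 present. Satisfied.
Vote: requires three-fourths of those present (369); 3/4 of 369 = 276.75, rounded up to 277, so 277 needed; 278 in favor. Satisfied.

Valid — all requirements satisfied.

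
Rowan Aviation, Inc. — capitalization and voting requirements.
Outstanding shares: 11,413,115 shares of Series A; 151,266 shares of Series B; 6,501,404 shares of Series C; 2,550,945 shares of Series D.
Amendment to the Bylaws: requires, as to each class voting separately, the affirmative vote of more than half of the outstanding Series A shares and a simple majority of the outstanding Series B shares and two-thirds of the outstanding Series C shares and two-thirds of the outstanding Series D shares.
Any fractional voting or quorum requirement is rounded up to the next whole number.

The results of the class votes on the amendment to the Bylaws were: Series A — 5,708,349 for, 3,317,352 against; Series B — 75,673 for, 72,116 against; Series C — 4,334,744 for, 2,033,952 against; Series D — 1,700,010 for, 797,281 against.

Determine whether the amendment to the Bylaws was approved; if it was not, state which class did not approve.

Not approved — the Series D shares did not give the required vote.

Series A: a majority of 11413115 is 5706558; 5,706,558 required, 5,708,349 in favor — approved.
Series B: a majority of 151266 is 75634; 75,634 required, 75,673 in favor — approved.
Series C: 2/3 of 6501404 = 4334269.33, rounded up to 4334270; 4,334,270 required, 4,334,744 in favor — approved.
Series D: 2/3 of 2550945 = 1700630; 1,700,630 required, 1,700,010 in favor — not approved.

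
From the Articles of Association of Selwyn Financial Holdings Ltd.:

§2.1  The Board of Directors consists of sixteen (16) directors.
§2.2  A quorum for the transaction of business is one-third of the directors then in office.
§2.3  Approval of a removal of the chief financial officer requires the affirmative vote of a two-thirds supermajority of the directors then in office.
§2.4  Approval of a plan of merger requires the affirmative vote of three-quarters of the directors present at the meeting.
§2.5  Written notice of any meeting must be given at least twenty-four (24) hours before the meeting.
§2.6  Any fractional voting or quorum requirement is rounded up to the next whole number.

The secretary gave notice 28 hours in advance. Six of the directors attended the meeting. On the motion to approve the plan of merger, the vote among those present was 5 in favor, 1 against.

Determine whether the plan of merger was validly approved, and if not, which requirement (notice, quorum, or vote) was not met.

Notice: 28 hours given; 24 required (28 ≥ 24). Satisfied.
Quorum: 6 present; quorum is 6. Satisfied.
Vote: the plan of merger requires three-fourths of the directors present (6). 3/4 of 6 = 4.50, rounded up to 5, so 5 affirmative votes are needed; 5 voted in favor. Satisfied.

Valid — all requirements satisfied.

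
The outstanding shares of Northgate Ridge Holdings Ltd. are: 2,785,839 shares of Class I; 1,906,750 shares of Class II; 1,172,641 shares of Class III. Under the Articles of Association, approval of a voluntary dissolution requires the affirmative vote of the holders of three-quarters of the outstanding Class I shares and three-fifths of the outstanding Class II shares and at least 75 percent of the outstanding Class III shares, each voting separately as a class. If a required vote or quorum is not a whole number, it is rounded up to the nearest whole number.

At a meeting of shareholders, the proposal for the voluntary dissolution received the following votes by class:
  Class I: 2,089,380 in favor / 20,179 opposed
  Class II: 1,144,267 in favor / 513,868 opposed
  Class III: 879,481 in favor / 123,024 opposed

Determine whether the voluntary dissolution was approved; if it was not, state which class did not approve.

Approved — every class gave the required vote.

Class I: 3/4 of 2785839 = 2089379.25, rounded up to 2089380; 2,089,380 required, 2,089,380 in favor — approved.
Class II: 3/5 of 1906750 = 1144050; 1,144,050 required, 1,144,267 in favor — approved.
Class III: 3/4 of 1172641 = 879480.75, rounded up to 879481; 879,481 required, 879,481 in favor — approved.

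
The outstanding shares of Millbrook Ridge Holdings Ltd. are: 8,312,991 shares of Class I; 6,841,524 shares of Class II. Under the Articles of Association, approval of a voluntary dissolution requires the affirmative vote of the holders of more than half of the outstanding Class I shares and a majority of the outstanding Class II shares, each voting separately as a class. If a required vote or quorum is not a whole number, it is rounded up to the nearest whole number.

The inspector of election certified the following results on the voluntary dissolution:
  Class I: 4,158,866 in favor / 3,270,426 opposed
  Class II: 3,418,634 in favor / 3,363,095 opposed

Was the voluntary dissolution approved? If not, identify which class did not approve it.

Class I: a majority of 8312991 is 4156496; 4,156,496 required, 4,158,866 in favor — approved.
Class II: a majority of 6841524 is 3420763; 3,420,763 required, 3,418,634 in favor — not approved.

Not approved — the Class II shares did not give the required vote.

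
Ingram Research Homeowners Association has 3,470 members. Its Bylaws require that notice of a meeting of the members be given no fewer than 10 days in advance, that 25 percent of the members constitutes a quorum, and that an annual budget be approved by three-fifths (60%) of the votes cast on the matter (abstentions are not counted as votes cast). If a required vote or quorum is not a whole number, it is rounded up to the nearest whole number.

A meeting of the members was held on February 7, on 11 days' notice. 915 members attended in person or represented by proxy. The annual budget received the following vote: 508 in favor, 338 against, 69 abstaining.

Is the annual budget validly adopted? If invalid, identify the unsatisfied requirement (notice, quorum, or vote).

Notice: 11 days given; 10 required. Satisfied.
Quorum: 25% of 3,470 = 867.50, rounded up to 868; 915 present. Satisfied.
Vote: requires three-fifths of the votes cast (915 − 69 abstaining = 846); 3/5 of 846 = 507.60, rounded up to 508, so 508 needed; 508 in favor. Satisfied.

Valid — all requirements satisfied.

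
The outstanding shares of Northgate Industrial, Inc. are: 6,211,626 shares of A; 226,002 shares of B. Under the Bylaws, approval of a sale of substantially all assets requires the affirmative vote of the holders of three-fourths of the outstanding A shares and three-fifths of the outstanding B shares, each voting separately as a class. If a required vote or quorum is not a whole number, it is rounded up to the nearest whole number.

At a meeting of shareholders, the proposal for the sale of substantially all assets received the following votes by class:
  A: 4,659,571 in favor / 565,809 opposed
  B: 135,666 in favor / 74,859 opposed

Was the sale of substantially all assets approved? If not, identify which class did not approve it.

A: 3/4 of 6211626 = 4658719.50, rounded up to 4658720; 4,658,720 required, 4,659,571 in favor — approved.
B: 3/5 of 226002 = 135601.20, rounded up to 135602; 135,602 required, 135,666 in favor — approved.

Approved — every class gave the required vote.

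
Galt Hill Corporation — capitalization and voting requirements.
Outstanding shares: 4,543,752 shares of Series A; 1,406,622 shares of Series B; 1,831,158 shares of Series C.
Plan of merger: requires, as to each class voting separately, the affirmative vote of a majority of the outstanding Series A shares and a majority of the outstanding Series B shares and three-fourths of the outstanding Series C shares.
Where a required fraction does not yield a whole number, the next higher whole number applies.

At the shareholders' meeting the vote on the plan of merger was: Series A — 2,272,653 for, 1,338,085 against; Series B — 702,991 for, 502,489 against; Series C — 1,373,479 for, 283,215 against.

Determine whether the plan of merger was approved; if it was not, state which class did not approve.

Not approved — the Series B shares did not give the required vote.

Series A: a majority of 4543752 is 2271877; 2,271,877 required, 2,272,653 in favor — approved.
Series B: a majority of 1406622 is 703312; 703,312 required, 702,991 in favor — not approved.
Series C: 3/4 of 1831158 = 1373368.50, rounded up to 1373369; 1,373,369 required, 1,373,479 in favor — approved.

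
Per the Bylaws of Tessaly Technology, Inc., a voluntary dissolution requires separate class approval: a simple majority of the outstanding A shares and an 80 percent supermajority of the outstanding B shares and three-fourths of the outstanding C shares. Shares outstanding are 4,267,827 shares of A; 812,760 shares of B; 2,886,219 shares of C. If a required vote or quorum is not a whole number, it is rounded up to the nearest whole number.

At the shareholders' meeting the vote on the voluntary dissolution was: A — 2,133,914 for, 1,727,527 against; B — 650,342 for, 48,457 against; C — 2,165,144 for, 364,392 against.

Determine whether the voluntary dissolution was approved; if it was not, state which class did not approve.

Approved — every class gave the required vote.

A: a majority of 4267827 is 2133914; 2,133,914 required, 2,133,914 in favor — approved.
B: 4/5 of 812760 = 650208; 650,208 required, 650,342 in favor — approved.
C: 3/4 of 2886219 = 2164664.25, rounded up to 2164665; 2,164,665 required, 2,165,144 in favor — approved.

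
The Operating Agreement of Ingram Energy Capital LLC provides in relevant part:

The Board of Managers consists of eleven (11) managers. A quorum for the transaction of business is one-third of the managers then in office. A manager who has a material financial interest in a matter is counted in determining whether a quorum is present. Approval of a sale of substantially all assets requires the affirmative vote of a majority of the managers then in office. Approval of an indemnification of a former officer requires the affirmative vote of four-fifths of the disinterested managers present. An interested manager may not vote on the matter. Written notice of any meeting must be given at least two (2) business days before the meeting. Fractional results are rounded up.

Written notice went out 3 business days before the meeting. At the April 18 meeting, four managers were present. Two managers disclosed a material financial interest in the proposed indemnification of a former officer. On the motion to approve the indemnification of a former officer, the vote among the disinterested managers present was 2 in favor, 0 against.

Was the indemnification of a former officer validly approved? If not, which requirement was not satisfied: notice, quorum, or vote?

Valid — all requirements satisfied.

Notice: 3 business days given; 2 required (3 ≥ 2). Satisfied.
Quorum: 4 present (interested managers count toward quorum); quorum is 4. Satisfied.
Vote: the indemnification of a former officer requires four-fifths of the disinterested managers present (4 − 2 = 2). 4/5 of 2 = 1.60, rounded up to 2, so 2 affirmative votes are needed; 2 voted in favor. Satisfied.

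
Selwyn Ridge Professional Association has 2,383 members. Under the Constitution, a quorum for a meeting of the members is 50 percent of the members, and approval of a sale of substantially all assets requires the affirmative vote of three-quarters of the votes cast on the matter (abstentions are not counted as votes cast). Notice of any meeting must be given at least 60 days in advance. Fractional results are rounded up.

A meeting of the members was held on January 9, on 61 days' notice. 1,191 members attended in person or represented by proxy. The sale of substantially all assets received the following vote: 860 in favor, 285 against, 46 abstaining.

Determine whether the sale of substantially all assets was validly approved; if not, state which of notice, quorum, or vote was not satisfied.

Notice: 61 days given; 60 required. Satisfied.
Quorum: 50% of 2,383 = 1,191.50, rounded up to 1,192; 1,191 present. Not satisfied.
Vote: requires three-fourths of the votes cast (1,191 − 46 abstaining = 1,145); 3/4 of 1145 = 858.75, rounded up to 859, so 859 needed; 860 in favor. Satisfied.

Invalid — quorum requirement not satisfied.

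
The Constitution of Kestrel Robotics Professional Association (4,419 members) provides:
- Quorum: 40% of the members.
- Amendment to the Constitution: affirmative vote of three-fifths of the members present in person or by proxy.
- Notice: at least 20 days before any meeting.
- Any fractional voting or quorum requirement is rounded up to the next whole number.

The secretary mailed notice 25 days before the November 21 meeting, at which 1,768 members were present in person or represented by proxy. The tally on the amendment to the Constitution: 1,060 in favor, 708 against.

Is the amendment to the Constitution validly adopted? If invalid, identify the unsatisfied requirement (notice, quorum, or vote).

Invalid — vote requirement not satisfied.

Notice: 25 days given; 20 required. Satisfied.
Quorum: 40% of 4,419 = 1,767.60, rounded up to 1,768; 1,768 present. Satisfied.
Vote: requires three-fifths of those present (1,768); 3/5 of 1768 = 1060.80, rounded up to 1061, so 1,061 needed; 1,060 in favor. Not satisfied.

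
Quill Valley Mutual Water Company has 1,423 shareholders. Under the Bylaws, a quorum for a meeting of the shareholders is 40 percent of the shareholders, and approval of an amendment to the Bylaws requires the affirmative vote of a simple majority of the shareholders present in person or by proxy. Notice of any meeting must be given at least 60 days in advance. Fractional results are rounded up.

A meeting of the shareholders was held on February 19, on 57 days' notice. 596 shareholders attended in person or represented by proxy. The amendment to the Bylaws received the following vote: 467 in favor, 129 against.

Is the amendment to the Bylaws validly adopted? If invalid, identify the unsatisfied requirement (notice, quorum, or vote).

Invalid — notice requirement not satisfied.

Notice: 57 days given; 60 required. Not satisfied.
Quorum: 40% of 1,423 = 569.20, rounded up to 570; 596 present. Satisfied.
Vote: requires a majority of those present (596); a majority of 596 is 299, so 299 needed; 467 in favor. Satisfied.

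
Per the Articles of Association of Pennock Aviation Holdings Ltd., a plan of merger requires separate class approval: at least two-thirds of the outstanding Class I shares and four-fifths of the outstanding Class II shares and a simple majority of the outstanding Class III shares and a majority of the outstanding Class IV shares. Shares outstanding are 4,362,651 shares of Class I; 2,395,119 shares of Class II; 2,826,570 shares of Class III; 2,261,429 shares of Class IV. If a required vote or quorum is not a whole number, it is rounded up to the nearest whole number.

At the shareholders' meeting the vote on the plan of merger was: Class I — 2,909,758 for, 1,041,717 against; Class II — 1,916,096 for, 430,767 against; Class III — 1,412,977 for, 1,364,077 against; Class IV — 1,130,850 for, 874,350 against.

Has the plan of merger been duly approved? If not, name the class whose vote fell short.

Not approved — the Class III shares did not give the required vote.

Class I: 2/3 of 4362651 = 2908434; 2,908,434 required, 2,909,758 in favor — approved.
Class II: 4/5 of 2395119 = 1916095.20, rounded up to 1916096; 1,916,096 required, 1,916,096 in favor — approved.
Class III: a majority of 2826570 is 1413286; 1,413,286 required, 1,412,977 in favor — not approved.
Class IV: a majority of 2261429 is 1130715; 1,130,715 required, 1,130,850 in favor — approved.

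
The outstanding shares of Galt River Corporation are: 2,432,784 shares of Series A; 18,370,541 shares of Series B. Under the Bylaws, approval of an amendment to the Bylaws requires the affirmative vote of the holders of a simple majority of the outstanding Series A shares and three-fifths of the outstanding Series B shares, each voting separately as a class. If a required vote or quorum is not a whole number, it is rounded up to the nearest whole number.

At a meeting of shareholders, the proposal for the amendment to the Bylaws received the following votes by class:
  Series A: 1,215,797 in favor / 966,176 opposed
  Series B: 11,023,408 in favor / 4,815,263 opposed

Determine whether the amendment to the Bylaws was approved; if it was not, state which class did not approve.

Not approved — the Series A shares did not give the required vote.

Series A: a majority of 2432784 is 1216393; 1,216,393 required, 1,215,797 in favor — not approved.
Series B: 3/5 of 18370541 = 11022324.60, rounded up to 11022325; 11,022,325 required, 11,023,408 in favor — approved.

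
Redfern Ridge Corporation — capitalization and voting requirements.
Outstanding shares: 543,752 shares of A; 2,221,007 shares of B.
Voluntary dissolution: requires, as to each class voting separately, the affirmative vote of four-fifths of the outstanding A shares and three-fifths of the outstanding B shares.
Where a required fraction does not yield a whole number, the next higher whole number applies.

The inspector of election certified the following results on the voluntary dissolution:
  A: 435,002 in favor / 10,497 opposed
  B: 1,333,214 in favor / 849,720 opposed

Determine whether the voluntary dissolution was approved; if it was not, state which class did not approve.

A: 4/5 of 543752 = 435001.60, rounded up to 435002; 435,002 required, 435,002 in favor — approved.
B: 3/5 of 2221007 = 1332604.20, rounded up to 1332605; 1,332,605 required, 1,333,214 in favor — approved.

Approved — every class gave the required vote.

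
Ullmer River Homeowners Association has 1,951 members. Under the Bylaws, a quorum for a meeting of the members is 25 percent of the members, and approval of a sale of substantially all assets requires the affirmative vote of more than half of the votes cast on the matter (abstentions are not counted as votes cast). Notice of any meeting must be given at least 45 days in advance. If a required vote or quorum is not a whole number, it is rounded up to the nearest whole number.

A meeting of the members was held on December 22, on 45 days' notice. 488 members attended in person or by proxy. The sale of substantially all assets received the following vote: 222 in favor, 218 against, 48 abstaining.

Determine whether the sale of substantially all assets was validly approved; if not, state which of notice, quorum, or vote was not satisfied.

Valid — all requirements satisfied.

Notice: 45 days given; 45 required. Satisfied.
Quorum: 25% of 1,951 = 487.75, rounded up to 488; 488 present. Satisfied.
Vote: requires a majority of the votes cast (488 − 48 abstaining = 440); a majority of 440 is 221, so 221 needed; 222 in favor. Satisfied.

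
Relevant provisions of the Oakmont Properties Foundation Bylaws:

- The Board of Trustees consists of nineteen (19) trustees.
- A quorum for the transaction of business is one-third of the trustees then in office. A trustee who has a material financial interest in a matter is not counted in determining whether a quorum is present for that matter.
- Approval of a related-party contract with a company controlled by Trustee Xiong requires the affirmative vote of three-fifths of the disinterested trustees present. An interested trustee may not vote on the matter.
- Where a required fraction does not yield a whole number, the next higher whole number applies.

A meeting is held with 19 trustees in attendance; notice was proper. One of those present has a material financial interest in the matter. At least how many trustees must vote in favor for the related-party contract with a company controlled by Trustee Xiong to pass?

11

The related-party contract with a company controlled by Trustee Xiong requires three-fifths of the disinterested trustees present (19 − 1 = 18).
3/5 of 18 = 10.80, rounded up to 11.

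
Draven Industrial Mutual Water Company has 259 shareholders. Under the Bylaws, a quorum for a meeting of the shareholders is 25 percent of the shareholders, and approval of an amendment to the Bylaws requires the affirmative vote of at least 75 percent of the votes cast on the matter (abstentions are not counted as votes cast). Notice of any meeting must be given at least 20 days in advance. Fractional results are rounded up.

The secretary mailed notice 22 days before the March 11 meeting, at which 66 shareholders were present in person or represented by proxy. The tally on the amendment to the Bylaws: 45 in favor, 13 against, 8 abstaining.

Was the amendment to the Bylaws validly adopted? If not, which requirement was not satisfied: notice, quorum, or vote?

Notice: 22 days given; 20 required. Satisfied.
Quorum: 25% of 259 = 64.75, rounded up to 65; 66 present. Satisfied.
Vote: requires three-fourths of the votes cast (66 − 8 abstaining = 58); 3/4 of 58 = 43.50, rounded up to 44, so 44 needed; 45 in favor. Satisfied.

Valid — all requirements satisfied.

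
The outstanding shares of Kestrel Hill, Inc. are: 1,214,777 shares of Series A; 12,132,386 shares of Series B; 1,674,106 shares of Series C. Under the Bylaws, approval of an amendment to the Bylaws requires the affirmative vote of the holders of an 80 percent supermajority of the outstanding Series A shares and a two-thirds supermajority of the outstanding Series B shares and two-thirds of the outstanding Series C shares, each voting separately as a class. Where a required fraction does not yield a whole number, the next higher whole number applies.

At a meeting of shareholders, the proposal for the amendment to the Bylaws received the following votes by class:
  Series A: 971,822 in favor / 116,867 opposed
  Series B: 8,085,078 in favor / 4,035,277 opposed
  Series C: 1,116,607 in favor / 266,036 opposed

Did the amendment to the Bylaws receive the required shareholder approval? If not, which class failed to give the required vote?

Not approved — the Series B shares did not give the required vote.

Series A: 4/5 of 1214777 = 971821.60, rounded up to 971822; 971,822 required, 971,822 in favor — approved.
Series B: 2/3 of 12132386 = 8088257.33, rounded up to 8088258; 8,088,258 required, 8,085,078 in favor — not approved.
Series C: 2/3 of 1674106 = 1116070.67, rounded up to 1116071; 1,116,071 required, 1,116,607 in favor — approved.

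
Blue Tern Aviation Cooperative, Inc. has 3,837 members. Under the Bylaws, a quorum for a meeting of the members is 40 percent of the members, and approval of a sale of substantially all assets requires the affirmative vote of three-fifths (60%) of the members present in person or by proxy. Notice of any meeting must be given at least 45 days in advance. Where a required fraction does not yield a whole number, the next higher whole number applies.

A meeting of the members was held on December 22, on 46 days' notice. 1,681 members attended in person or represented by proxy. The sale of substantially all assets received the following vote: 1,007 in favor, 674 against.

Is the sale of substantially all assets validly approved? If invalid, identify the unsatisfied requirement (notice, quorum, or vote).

Invalid — vote requirement not satisfied.

Notice: 46 days given; 45 required. Satisfied.
Quorum: 40% of 3,837 = 1,534.80, rounded up to 1,535; 1,681 present. Satisfied.
Vote: requires three-fifths of those present (1,681); 3/5 of 1681 = 1008.60, rounded up to 1009, so 1,009 needed; 1,007 in favor. Not satisfied.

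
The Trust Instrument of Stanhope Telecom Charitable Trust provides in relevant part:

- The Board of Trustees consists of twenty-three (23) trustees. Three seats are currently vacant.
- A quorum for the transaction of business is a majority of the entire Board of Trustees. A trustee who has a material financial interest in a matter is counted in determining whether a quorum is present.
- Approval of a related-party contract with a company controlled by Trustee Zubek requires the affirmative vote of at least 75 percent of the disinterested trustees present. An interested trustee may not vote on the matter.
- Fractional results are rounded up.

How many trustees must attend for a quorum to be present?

A majority of 23 is 12.

12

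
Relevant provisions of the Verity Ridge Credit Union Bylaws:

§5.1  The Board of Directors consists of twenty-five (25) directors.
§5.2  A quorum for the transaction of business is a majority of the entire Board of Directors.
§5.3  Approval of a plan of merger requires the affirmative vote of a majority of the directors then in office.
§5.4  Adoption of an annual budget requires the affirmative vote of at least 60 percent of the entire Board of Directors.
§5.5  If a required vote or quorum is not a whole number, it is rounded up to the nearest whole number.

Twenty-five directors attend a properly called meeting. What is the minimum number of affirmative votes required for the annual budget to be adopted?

15

The annual budget requires three-fifths of the entire Board of Directors (25).
3/5 of 25 = 15.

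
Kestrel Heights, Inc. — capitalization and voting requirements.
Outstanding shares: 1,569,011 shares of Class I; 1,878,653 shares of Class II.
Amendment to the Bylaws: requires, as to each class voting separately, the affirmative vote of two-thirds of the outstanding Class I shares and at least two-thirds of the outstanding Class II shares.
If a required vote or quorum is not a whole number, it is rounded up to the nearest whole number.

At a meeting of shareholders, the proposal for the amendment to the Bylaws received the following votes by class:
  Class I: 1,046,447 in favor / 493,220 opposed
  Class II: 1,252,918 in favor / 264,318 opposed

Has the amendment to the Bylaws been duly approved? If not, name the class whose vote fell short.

Approved — every class gave the required vote.

Class I: 2/3 of 1569011 = 1046007.33, rounded up to 1046008; 1,046,008 required, 1,046,447 in favor — approved.
Class II: 2/3 of 1878653 = 1252435.33, rounded up to 1252436; 1,252,436 required, 1,252,918 in favor — approved.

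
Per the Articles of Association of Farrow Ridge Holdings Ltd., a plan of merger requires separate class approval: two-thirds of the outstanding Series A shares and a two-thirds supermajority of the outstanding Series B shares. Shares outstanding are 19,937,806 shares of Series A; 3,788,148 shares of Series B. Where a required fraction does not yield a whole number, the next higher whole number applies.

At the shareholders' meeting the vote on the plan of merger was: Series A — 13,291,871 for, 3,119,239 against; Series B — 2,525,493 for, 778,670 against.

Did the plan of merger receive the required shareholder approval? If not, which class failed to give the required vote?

Approved — every class gave the required vote.

Series A: 2/3 of 19937806 = 13291870.67, rounded up to 13291871; 13,291,871 required, 13,291,871 in favor — approved.
Series B: 2/3 of 3788148 = 2525432; 2,525,432 required, 2,525,493 in favor — approved.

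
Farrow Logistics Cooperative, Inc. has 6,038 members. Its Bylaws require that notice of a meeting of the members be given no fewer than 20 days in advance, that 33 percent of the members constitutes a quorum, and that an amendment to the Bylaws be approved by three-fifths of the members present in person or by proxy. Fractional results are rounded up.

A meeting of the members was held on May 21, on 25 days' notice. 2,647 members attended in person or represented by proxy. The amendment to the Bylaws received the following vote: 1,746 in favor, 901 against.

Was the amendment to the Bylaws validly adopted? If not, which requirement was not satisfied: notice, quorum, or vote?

Valid — all requirements satisfied.

Notice: 25 days given; 20 required. Satisfied.
Quorum: 33% of 6,038 = 1,992.54, rounded up to 1,993; 2,647 present. Satisfied.
Vote: requires three-fifths of those present (2,647); 3/5 of 2647 = 1588.20, rounded up to 1589, so 1,589 needed; 1,746 in favor. Satisfied.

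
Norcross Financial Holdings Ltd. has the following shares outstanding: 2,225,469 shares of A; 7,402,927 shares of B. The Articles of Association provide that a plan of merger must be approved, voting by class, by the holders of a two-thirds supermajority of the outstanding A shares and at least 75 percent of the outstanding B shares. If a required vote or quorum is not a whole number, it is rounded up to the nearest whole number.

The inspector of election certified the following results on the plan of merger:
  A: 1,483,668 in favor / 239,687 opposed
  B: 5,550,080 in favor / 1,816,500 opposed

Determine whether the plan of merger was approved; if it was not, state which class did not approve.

Not approved — the B shares did not give the required vote.

A: 2/3 of 2225469 = 1483646; 1,483,646 required, 1,483,668 in favor — approved.
B: 3/4 of 7402927 = 5552195.25, rounded up to 5552196; 5,552,196 required, 5,550,080 in favor — not approved.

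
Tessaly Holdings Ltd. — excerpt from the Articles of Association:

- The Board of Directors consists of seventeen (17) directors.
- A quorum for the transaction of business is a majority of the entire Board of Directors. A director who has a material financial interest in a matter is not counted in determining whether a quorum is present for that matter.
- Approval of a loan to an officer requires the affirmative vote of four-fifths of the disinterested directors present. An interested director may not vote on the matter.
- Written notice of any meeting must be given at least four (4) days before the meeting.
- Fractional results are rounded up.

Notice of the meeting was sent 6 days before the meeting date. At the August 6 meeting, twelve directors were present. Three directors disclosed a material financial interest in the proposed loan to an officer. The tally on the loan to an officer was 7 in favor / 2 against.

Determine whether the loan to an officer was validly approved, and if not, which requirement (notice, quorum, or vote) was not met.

Notice: 6 days given; 4 required (6 ≥ 4). Satisfied.
Quorum: 12 present, but the 3 interested directors do not count, leaving 9. Quorum is 9. Satisfied.
Vote: the loan to an officer requires four-fifths of the disinterested directors present (12 − 3 = 9). 4/5 of 9 = 7.20, rounded up to 8, so 8 affirmative votes are needed; 7 voted in favor. Not satisfied.

Invalid — vote requirement not satisfied.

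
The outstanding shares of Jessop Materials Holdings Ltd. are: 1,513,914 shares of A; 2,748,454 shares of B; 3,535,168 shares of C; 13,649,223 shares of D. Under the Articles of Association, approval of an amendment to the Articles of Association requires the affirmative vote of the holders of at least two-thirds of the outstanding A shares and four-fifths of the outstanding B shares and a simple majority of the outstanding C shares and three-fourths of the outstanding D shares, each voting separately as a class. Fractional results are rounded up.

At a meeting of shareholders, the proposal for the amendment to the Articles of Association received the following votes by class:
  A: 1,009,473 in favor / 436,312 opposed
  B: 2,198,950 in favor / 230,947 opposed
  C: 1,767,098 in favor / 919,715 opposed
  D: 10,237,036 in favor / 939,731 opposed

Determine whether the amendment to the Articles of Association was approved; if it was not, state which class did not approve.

A: 2/3 of 1513914 = 1009276; 1,009,276 required, 1,009,473 in favor — approved.
B: 4/5 of 2748454 = 2198763.20, rounded up to 2198764; 2,198,764 required, 2,198,950 in favor — approved.
C: a majority of 3535168 is 1767585; 1,767,585 required, 1,767,098 in favor — not approved.
D: 3/4 of 13649223 = 10236917.25, rounded up to 10236918; 10,236,918 required, 10,237,036 in favor — approved.

Not approved — the C shares did not give the required vote.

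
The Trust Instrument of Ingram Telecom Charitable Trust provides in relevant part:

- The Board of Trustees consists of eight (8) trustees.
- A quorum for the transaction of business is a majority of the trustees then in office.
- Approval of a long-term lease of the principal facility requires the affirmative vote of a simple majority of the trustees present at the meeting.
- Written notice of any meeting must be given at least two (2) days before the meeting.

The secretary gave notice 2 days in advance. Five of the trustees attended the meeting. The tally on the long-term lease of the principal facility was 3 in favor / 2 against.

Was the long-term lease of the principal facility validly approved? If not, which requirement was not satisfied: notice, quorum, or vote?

Notice: 2 days given; 2 required (2 ≥ 2). Satisfied.
Quorum: 5 present; quorum is 5. Satisfied.
Vote: the long-term lease of the principal facility requires a majority of the trustees present (5). A majority of 5 is 3, so 3 affirmative votes are needed; 3 voted in favor. Satisfied.

Valid — all requirements satisfied.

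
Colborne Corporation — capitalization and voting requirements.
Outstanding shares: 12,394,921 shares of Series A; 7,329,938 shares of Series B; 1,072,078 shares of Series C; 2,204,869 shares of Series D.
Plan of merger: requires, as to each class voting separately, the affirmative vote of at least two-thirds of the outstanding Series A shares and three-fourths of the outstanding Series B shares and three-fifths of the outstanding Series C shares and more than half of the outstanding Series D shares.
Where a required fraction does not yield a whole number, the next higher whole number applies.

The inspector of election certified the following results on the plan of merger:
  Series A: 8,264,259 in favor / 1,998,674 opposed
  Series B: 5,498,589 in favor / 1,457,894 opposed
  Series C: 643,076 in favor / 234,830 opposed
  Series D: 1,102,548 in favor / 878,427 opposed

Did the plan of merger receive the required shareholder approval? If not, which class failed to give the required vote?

Series A: 2/3 of 12394921 = 8263280.67, rounded up to 8263281; 8,263,281 required, 8,264,259 in favor — approved.
Series B: 3/4 of 7329938 = 5497453.50, rounded up to 5497454; 5,497,454 required, 5,498,589 in favor — approved.
Series C: 3/5 of 1072078 = 643246.80, rounded up to 643247; 643,247 required, 643,076 in favor — not approved.
Series D: a majority of 2204869 is 1102435; 1,102,435 required, 1,102,548 in favor — approved.

Not approved — the Series C shares did not give the required vote.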